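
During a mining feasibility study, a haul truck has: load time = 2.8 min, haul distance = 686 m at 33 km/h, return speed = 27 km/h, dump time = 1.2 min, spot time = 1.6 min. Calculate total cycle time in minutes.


8.3717 min

Convert haul speed to m/min: 33 * 1000/60 = 550 m/min
Haul time = 686 / 550 = 1.247272727 min
Convert return speed to m/min: 27 * 1000/60 = 450 m/min
Return time = 686 / 450 = 1.524444444 min
Total cycle time:
= 2.8 + 1.247272727 + 1.2 + 1.524444444 + 1.6
= 8.3717 min


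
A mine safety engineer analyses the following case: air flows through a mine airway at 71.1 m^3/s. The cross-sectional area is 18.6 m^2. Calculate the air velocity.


Velocity = flow rate / cross-sectional area
= 71.1 / 18.6
= 3.8226 m/s

3.8226 m/s


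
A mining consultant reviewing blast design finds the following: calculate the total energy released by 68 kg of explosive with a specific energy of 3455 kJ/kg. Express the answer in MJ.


Energy = mass * specific_energy / 1000
= 68 * 3455 / 1000
= 234940 / 1000
= 234.94 MJ

234.94 MJ


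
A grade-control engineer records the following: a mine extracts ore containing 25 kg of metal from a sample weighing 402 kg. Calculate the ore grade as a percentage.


6.2189%

Ore grade = (metal mass / ore mass) * 100
= (25 / 402) * 100
= 0.06218905473 * 100
= 6.2189%


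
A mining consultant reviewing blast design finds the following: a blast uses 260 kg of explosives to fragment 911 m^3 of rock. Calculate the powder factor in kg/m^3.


0.2854 kg/m^3

Powder factor = explosive mass / rock volume
= 260 / 911
= 0.2854 kg/m^3


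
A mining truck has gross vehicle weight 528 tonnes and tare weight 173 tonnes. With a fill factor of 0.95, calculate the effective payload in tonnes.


337.25 tonnes

Maximum payload = gross - tare
= 528 - 173 = 355 tonnes
Effective payload = max payload * fill factor
= 355 * 0.95
= 337.25 tonnes


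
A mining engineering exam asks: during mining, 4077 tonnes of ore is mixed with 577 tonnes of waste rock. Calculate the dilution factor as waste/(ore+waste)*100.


Total material = ore + waste
= 4077 + 577 = 4654 tonnes
Dilution = waste / total * 100
= 577 / 4654 * 100
= 0.1239793726 * 100
= 12.3979%

12.3979%


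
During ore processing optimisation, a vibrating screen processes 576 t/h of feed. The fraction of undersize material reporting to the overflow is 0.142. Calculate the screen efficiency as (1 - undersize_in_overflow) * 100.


85.8%

Screen efficiency = (1 - fraction of undersize in overflow) * 100
= (1 - 0.142) * 100
= 0.858 * 100
= 85.8%


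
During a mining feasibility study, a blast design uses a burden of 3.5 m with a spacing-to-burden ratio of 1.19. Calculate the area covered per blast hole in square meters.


First, find the spacing:
Spacing = burden * ratio = 3.5 * 1.19
= 4.165 m
Then, calculate the area:
Area = burden * spacing = 3.5 * 4.165
= 14.5775 m^2

14.5775 m^2


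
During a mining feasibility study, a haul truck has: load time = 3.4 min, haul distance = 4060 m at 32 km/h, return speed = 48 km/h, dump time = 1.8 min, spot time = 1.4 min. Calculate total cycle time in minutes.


19.2875 min

Convert haul speed to m/min: 32 * 1000/60 = 533.3333333 m/min
Haul time = 4060 / 533.3333333 = 7.6125 min
Convert return speed to m/min: 48 * 1000/60 = 800 m/min
Return time = 4060 / 800 = 5.075 min
Total cycle time:
= 3.4 + 7.6125 + 1.8 + 5.075 + 1.4
= 19.2875 min


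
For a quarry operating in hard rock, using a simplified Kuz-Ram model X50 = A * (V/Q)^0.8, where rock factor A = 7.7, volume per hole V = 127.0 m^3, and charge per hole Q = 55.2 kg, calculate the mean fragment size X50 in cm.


Compute V/Q:
V/Q = 127.0 / 55.2 = 2.300724638
Raise to the power 0.8:
(V/Q)^0.8 = 2.300724638^0.8 = 1.947563894
Multiply by A:
X50 = 7.7 * 1.947563894
= 14.9962 cm

14.9962 cm


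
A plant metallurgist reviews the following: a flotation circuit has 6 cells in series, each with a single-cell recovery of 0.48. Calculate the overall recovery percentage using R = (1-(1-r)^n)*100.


98.0229%

Complement of single-cell recovery:
1 - r = 1 - 0.48 = 0.52
Raise to power n:
(1 - r)^6 = 0.52^6 = 0.01977060966
Overall recovery:
R = (1 - 0.01977060966) * 100
= 98.0229%


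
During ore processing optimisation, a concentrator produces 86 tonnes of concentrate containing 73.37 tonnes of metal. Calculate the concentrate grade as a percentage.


85.314%

Grade = (metal in concentrate / concentrate mass) * 100
= (73.37 / 86) * 100
= 0.8531395349 * 100
= 85.314%


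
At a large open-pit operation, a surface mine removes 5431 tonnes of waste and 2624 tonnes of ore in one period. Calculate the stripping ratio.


2.0697

Stripping ratio = waste tonnage / ore tonnage
= 5431 / 2624
= 2.0697


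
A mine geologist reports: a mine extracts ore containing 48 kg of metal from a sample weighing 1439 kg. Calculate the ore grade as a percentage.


3.3356%

Ore grade = (metal mass / ore mass) * 100
= (48 / 1439) * 100
= 0.03335649757 * 100
= 3.3356%


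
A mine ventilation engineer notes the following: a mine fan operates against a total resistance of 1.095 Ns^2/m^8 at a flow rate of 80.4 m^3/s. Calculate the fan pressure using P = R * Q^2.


7078.2552 Pa

Compute Q^2:
Q^2 = 80.4^2 = 6464.16
Compute pressure:
P = R * Q^2 = 1.095 * 6464.16
= 7078.2552 Pa


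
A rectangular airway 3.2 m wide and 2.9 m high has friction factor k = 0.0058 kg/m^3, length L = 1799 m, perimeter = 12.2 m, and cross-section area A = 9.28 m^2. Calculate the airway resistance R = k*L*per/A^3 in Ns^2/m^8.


Compute the numerator:
k * L * per = 0.0058 * 1799 * 12.2
= 127.29724
Compute the denominator:
A^3 = 9.28^3 = 799.178752
Resistance:
R = 127.29724 / 799.178752
= 0.1593 Ns^2/m^8

0.1593 Ns^2/m^8


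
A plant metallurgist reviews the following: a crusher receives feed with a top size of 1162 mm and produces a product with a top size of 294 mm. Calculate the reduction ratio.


Reduction ratio = feed size / product size
= 1162 / 294
= 3.9524

3.9524


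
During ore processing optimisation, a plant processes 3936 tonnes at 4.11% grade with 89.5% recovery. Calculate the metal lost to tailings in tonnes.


Total metal in feed:
= 3936 * 4.11 / 100 = 161.7696 tonnes
Metal recovered:
= 161.7696 * 89.5 / 100 = 144.783792 tonnes
Metal lost to tailings:
= 161.7696 - 144.783792
= 16.9858 tonnes

16.9858 tonnes


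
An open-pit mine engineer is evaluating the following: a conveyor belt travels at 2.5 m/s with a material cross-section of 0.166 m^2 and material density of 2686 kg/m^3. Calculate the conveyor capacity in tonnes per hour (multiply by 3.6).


4012.884 t/h

Volumetric flow = speed * area
= 2.5 * 0.166 = 0.415 m^3/s
Mass flow = volumetric * density
= 0.415 * 2686 = 1114.69 kg/s
Convert to t/h: multiply by 3.6
Capacity = 1114.69 * 3.6
= 4012.884 t/h


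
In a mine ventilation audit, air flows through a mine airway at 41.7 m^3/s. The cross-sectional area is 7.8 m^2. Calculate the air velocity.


Velocity = flow rate / cross-sectional area
= 41.7 / 7.8
= 5.3462 m/s

5.3462 m/s


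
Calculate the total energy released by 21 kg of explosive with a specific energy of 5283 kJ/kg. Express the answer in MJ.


110.943 MJ

Energy = mass * specific_energy / 1000
= 21 * 5283 / 1000
= 110943 / 1000
= 110.943 MJ


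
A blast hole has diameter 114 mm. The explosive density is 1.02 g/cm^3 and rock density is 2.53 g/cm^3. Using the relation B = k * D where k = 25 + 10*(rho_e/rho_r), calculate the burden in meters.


First, compute k:
rho_e / rho_r = 1.02 / 2.53 = 0.4031620553
k = 25 + 10 * 0.4031620553 = 29.03162055
Then, compute burden:
B = k * D / 1000 = 29.03162055 * 114 / 1000
= 3309.604743 / 1000
= 3.3096 m

3.3096 m


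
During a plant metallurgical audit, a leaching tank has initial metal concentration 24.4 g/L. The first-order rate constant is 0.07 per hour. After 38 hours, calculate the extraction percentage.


Compute the exponent:
-k * t = -0.07 * 38 = -2.66
Remaining concentration:
C = 24.4 * exp(-2.66)
= 24.4 * 0.06994822174
= 1.706736611 g/L
Extracted = 24.4 - 1.706736611 = 22.69326339 g/L
Extraction % = 22.69326339 / 24.4 * 100
= 93.0052%

93.0052%


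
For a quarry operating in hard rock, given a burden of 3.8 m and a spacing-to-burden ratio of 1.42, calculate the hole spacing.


5.396 m

Spacing = burden * ratio
= 3.8 * 1.42
= 5.396 m


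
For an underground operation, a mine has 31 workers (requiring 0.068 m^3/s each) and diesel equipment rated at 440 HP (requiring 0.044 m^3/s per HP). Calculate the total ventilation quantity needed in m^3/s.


Airflow for workers:
Q_people = 31 * 0.068 = 2.108 m^3/s
Airflow for diesel equipment:
Q_diesel = 440 * 0.044 = 19.36 m^3/s
Total ventilation:
Q_total = 2.108 + 19.36
= 21.468 m^3/s

21.468 m^3/s


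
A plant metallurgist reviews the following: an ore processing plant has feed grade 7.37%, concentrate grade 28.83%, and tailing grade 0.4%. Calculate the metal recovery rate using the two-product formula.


Using the two-product formula:
R = 100 * c * (f - t) / (f * (c - t))
Numerator = 100 * 28.83 * (7.37 - 0.4)
= 100 * 28.83 * 6.97
= 20094.51
Denominator = 7.37 * (28.83 - 0.4)
= 7.37 * 28.43
= 209.5291
R = 20094.51 / 209.5291
= 95.9032%

95.9032%


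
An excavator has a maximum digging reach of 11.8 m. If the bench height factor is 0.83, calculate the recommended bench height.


Bench height = reach * factor
= 11.8 * 0.83
= 9.794 m

9.794 m


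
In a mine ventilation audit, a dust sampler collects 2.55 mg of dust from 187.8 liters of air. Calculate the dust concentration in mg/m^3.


Convert liters to m^3: 1 m^3 = 1000 L
Concentration = mass / volume * 1000
= 2.55 / 187.8 * 1000
= 0.01357827476 * 1000
= 13.5783 mg/m^3

13.5783 mg/m^3


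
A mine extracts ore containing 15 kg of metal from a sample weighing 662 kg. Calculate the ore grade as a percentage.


2.2659%

Ore grade = (metal mass / ore mass) * 100
= (15 / 662) * 100
= 0.02265861027 * 100
= 2.2659%


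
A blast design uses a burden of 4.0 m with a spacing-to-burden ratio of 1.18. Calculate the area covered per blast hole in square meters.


18.88 m^2

First, find the spacing:
Spacing = burden * ratio = 4.0 * 1.18
= 4.72 m
Then, calculate the area:
Area = burden * spacing = 4.0 * 4.72
= 18.88 m^2


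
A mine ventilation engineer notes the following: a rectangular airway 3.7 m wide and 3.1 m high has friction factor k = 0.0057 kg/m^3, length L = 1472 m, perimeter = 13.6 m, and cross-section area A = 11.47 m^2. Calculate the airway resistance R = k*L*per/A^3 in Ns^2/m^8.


0.0756 Ns^2/m^8

Compute the numerator:
k * L * per = 0.0057 * 1472 * 13.6
= 114.10944
Compute the denominator:
A^3 = 11.47^3 = 1509.003523
Resistance:
R = 114.10944 / 1509.003523
= 0.0756 Ns^2/m^8


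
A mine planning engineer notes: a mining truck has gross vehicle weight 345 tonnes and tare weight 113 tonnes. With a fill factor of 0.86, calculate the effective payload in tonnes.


Maximum payload = gross - tare
= 345 - 113 = 232 tonnes
Effective payload = max payload * fill factor
= 232 * 0.86
= 199.52 tonnes

199.52 tonnes


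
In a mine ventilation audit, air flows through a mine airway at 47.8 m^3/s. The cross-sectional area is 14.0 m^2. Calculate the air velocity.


3.4143 m/s

Velocity = flow rate / cross-sectional area
= 47.8 / 14.0
= 3.4143 m/s


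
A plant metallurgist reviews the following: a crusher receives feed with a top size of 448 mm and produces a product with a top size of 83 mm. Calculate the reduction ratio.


5.3976

Reduction ratio = feed size / product size
= 448 / 83
= 5.3976


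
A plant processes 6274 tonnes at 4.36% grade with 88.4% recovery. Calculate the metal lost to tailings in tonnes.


Total metal in feed:
= 6274 * 4.36 / 100 = 273.5464 tonnes
Metal recovered:
= 273.5464 * 88.4 / 100 = 241.8150176 tonnes
Metal lost to tailings:
= 273.5464 - 241.8150176
= 31.7314 tonnes

31.7314 tonnes


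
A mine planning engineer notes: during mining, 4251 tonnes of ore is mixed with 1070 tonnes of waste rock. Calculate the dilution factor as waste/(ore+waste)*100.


20.109%

Total material = ore + waste
= 4251 + 1070 = 5321 tonnes
Dilution = waste / total * 100
= 1070 / 5321 * 100
= 0.2010900207 * 100
= 20.109%


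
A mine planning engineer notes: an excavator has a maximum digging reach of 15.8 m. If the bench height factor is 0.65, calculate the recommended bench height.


Bench height = reach * factor
= 15.8 * 0.65
= 10.27 m

10.27 m


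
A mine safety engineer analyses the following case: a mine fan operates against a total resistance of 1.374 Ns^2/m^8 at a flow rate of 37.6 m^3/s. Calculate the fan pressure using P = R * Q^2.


1942.5062 Pa

Compute Q^2:
Q^2 = 37.6^2 = 1413.76
Compute pressure:
P = R * Q^2 = 1.374 * 1413.76
= 1942.5062 Pa


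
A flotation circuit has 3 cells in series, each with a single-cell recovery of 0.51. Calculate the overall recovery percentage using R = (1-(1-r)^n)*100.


88.2351%

Complement of single-cell recovery:
1 - r = 1 - 0.51 = 0.49
Raise to power n:
(1 - r)^3 = 0.49^3 = 0.117649
Overall recovery:
R = (1 - 0.117649) * 100
= 88.2351%


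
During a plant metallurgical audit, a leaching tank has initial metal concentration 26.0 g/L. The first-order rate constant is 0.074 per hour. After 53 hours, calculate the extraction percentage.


98.0199%

Compute the exponent:
-k * t = -0.074 * 53 = -3.922
Remaining concentration:
C = 26.0 * exp(-3.922)
= 26.0 * 0.01980145221
= 0.5148377575 g/L
Extracted = 26.0 - 0.5148377575 = 25.48516224 g/L
Extraction % = 25.48516224 / 26.0 * 100
= 98.0199%


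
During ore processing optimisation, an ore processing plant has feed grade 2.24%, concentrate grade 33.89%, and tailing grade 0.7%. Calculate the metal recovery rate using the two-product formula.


70.2%

Using the two-product formula:
R = 100 * c * (f - t) / (f * (c - t))
Numerator = 100 * 33.89 * (2.24 - 0.7)
= 100 * 33.89 * 1.54
= 5219.06
Denominator = 2.24 * (33.89 - 0.7)
= 2.24 * 33.19
= 74.3456
R = 5219.06 / 74.3456
= 70.2%


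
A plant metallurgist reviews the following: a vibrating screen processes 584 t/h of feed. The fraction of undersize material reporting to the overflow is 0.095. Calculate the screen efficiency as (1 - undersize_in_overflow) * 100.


90.5%

Screen efficiency = (1 - fraction of undersize in overflow) * 100
= (1 - 0.095) * 100
= 0.905 * 100
= 90.5%


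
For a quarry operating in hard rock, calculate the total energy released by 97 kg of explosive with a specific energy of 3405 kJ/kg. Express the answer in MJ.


330.285 MJ

Energy = mass * specific_energy / 1000
= 97 * 3405 / 1000
= 330285 / 1000
= 330.285 MJ


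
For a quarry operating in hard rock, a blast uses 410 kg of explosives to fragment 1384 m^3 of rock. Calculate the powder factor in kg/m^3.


0.2962 kg/m^3

Powder factor = explosive mass / rock volume
= 410 / 1384
= 0.2962 kg/m^3


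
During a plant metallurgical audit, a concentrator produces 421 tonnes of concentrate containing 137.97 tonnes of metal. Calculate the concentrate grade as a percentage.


32.772%

Grade = (metal in concentrate / concentrate mass) * 100
= (137.97 / 421) * 100
= 0.327719715 * 100
= 32.772%


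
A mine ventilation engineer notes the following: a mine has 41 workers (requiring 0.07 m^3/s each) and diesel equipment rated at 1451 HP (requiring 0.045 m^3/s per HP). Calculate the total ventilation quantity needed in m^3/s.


68.165 m^3/s

Airflow for workers:
Q_people = 41 * 0.07 = 2.87 m^3/s
Airflow for diesel equipment:
Q_diesel = 1451 * 0.045 = 65.295 m^3/s
Total ventilation:
Q_total = 2.87 + 65.295
= 68.165 m^3/s


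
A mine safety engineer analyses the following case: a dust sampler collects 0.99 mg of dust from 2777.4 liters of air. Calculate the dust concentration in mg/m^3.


Convert liters to m^3: 1 m^3 = 1000 L
Concentration = mass / volume * 1000
= 0.99 / 2777.4 * 1000
= 0.000356448477 * 1000
= 0.3564 mg/m^3

0.3564 mg/m^3


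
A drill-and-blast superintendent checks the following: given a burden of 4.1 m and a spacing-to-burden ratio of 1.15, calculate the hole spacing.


Spacing = burden * ratio
= 4.1 * 1.15
= 4.715 m

4.715 m


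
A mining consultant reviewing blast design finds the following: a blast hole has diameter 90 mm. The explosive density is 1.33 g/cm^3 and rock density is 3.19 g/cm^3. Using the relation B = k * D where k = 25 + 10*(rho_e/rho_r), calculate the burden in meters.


First, compute k:
rho_e / rho_r = 1.33 / 3.19 = 0.4169278997
k = 25 + 10 * 0.4169278997 = 29.169279
Then, compute burden:
B = k * D / 1000 = 29.169279 * 90 / 1000
= 2625.23511 / 1000
= 2.6252 m

2.6252 m


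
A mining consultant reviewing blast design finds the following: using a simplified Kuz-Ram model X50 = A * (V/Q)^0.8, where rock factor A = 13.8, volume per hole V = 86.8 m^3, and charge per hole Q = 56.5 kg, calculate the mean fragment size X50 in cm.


19.4561 cm

Compute V/Q:
V/Q = 86.8 / 56.5 = 1.536283186
Raise to the power 0.8:
(V/Q)^0.8 = 1.536283186^0.8 = 1.409863353
Multiply by A:
X50 = 13.8 * 1.409863353
= 19.4561 cm


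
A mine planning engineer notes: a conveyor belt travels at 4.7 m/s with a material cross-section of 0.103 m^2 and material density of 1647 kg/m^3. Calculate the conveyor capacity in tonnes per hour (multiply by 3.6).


2870.3257 t/h

Volumetric flow = speed * area
= 4.7 * 0.103 = 0.4841 m^3/s
Mass flow = volumetric * density
= 0.4841 * 1647 = 797.3127 kg/s
Convert to t/h: multiply by 3.6
Capacity = 797.3127 * 3.6
= 2870.3257 t/h


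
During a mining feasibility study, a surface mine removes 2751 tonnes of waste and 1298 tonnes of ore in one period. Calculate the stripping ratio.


2.1194

Stripping ratio = waste tonnage / ore tonnage
= 2751 / 1298
= 2.1194


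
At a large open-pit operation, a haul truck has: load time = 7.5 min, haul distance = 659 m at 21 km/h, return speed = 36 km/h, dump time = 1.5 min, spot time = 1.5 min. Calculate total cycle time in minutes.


Convert haul speed to m/min: 21 * 1000/60 = 350 m/min
Haul time = 659 / 350 = 1.882857143 min
Convert return speed to m/min: 36 * 1000/60 = 600 m/min
Return time = 659 / 600 = 1.098333333 min
Total cycle time:
= 7.5 + 1.882857143 + 1.5 + 1.098333333 + 1.5
= 13.4812 min

13.4812 min


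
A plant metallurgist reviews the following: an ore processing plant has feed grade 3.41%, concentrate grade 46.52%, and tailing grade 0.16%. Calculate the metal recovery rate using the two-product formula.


Using the two-product formula:
R = 100 * c * (f - t) / (f * (c - t))
Numerator = 100 * 46.52 * (3.41 - 0.16)
= 100 * 46.52 * 3.25
= 15119.0
Denominator = 3.41 * (46.52 - 0.16)
= 3.41 * 46.36
= 158.0876
R = 15119.0 / 158.0876
= 95.6368%

95.6368%


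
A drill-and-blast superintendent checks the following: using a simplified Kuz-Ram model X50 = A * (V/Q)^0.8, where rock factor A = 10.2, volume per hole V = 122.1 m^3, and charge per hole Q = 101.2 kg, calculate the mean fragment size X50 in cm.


Compute V/Q:
V/Q = 122.1 / 101.2 = 1.206521739
Raise to the power 0.8:
(V/Q)^0.8 = 1.206521739^0.8 = 1.162058846
Multiply by A:
X50 = 10.2 * 1.162058846
= 11.853 cm

11.853 cm


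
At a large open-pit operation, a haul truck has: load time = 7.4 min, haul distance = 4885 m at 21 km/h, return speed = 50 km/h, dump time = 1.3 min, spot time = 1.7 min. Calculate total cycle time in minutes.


Convert haul speed to m/min: 21 * 1000/60 = 350 m/min
Haul time = 4885 / 350 = 13.95714286 min
Convert return speed to m/min: 50 * 1000/60 = 833.3333333 m/min
Return time = 4885 / 833.3333333 = 5.862 min
Total cycle time:
= 7.4 + 13.95714286 + 1.3 + 5.862 + 1.7
= 30.2191 min

30.2191 min


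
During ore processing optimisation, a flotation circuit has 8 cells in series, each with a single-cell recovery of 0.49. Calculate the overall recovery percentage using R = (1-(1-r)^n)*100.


Complement of single-cell recovery:
1 - r = 1 - 0.49 = 0.51
Raise to power n:
(1 - r)^8 = 0.51^8 = 0.004576794457
Overall recovery:
R = (1 - 0.004576794457) * 100
= 99.5423%

99.5423%


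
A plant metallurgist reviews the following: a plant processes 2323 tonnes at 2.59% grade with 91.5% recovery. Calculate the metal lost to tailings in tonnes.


Total metal in feed:
= 2323 * 2.59 / 100 = 60.1657 tonnes
Metal recovered:
= 60.1657 * 91.5 / 100 = 55.0516155 tonnes
Metal lost to tailings:
= 60.1657 - 55.0516155
= 5.1141 tonnes

5.1141 tonnes


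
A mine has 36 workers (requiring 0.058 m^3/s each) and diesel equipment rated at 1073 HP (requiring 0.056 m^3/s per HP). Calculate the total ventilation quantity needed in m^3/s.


Airflow for workers:
Q_people = 36 * 0.058 = 2.088 m^3/s
Airflow for diesel equipment:
Q_diesel = 1073 * 0.056 = 60.088 m^3/s
Total ventilation:
Q_total = 2.088 + 60.088
= 62.176 m^3/s

62.176 m^3/s


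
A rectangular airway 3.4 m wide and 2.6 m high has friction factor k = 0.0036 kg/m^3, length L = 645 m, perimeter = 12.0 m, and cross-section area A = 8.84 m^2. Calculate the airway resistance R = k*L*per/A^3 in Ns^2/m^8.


Compute the numerator:
k * L * per = 0.0036 * 645 * 12.0
= 27.864
Compute the denominator:
A^3 = 8.84^3 = 690.807104
Resistance:
R = 27.864 / 690.807104
= 0.0403 Ns^2/m^8

0.0403 Ns^2/m^8


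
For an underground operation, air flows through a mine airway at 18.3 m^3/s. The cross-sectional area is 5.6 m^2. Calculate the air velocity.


3.2679 m/s

Velocity = flow rate / cross-sectional area
= 18.3 / 5.6
= 3.2679 m/s


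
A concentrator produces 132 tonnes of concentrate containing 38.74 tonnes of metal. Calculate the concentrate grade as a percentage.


29.3485%

Grade = (metal in concentrate / concentrate mass) * 100
= (38.74 / 132) * 100
= 0.2934848485 * 100
= 29.3485%


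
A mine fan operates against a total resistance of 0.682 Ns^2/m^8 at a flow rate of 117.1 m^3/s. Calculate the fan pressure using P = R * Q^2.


Compute Q^2:
Q^2 = 117.1^2 = 13712.41
Compute pressure:
P = R * Q^2 = 0.682 * 13712.41
= 9351.8636 Pa

9351.8636 Pa


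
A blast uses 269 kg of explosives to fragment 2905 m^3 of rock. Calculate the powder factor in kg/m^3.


Powder factor = explosive mass / rock volume
= 269 / 2905
= 0.0926 kg/m^3

0.0926 kg/m^3


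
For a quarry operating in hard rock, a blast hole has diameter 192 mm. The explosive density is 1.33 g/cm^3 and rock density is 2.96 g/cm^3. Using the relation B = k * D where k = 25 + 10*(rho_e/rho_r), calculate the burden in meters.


5.6627 m

First, compute k:
rho_e / rho_r = 1.33 / 2.96 = 0.4493243243
k = 25 + 10 * 0.4493243243 = 29.49324324
Then, compute burden:
B = k * D / 1000 = 29.49324324 * 192 / 1000
= 5662.702703 / 1000
= 5.6627 m


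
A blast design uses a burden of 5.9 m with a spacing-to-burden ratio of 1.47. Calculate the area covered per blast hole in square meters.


First, find the spacing:
Spacing = burden * ratio = 5.9 * 1.47
= 8.673 m
Then, calculate the area:
Area = burden * spacing = 5.9 * 8.673
= 51.1707 m^2

51.1707 m^2


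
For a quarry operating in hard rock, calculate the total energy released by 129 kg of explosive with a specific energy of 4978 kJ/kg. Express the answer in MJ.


642.162 MJ

Energy = mass * specific_energy / 1000
= 129 * 4978 / 1000
= 642162 / 1000
= 642.162 MJ


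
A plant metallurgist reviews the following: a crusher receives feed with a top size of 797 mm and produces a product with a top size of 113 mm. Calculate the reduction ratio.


7.0531

Reduction ratio = feed size / product size
= 797 / 113
= 7.0531


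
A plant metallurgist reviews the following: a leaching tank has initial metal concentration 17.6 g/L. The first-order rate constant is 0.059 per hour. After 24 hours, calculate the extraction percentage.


75.7317%

Compute the exponent:
-k * t = -0.059 * 24 = -1.416
Remaining concentration:
C = 17.6 * exp(-1.416)
= 17.6 * 0.2426828093
= 4.271217443 g/L
Extracted = 17.6 - 4.271217443 = 13.32878256 g/L
Extraction % = 13.32878256 / 17.6 * 100
= 75.7317%


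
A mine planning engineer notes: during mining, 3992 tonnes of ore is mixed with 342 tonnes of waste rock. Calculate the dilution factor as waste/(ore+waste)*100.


Total material = ore + waste
= 3992 + 342 = 4334 tonnes
Dilution = waste / total * 100
= 342 / 4334 * 100
= 0.07891093678 * 100
= 7.8911%

7.8911%


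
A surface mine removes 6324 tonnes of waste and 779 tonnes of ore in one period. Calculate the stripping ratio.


Stripping ratio = waste tonnage / ore tonnage
= 6324 / 779
= 8.1181

8.1181


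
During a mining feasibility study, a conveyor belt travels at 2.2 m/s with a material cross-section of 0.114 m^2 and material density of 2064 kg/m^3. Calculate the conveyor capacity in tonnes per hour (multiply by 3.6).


1863.5443 t/h

Volumetric flow = speed * area
= 2.2 * 0.114 = 0.2508 m^3/s
Mass flow = volumetric * density
= 0.2508 * 2064 = 517.6512 kg/s
Convert to t/h: multiply by 3.6
Capacity = 517.6512 * 3.6
= 1863.5443 t/h


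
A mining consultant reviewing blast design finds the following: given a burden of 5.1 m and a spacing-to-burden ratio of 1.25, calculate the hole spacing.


6.375 m

Spacing = burden * ratio
= 5.1 * 1.25
= 6.375 m


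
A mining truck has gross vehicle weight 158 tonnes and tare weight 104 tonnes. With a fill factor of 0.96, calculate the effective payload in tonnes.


51.84 tonnes

Maximum payload = gross - tare
= 158 - 104 = 54 tonnes
Effective payload = max payload * fill factor
= 54 * 0.96
= 51.84 tonnes


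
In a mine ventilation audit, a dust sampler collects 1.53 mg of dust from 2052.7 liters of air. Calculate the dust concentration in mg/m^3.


0.7454 mg/m^3

Convert liters to m^3: 1 m^3 = 1000 L
Concentration = mass / volume * 1000
= 1.53 / 2052.7 * 1000
= 0.0007453597701 * 1000
= 0.7454 mg/m^3


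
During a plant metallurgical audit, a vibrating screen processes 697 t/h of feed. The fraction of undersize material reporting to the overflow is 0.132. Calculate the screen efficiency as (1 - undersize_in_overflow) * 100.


Screen efficiency = (1 - fraction of undersize in overflow) * 100
= (1 - 0.132) * 100
= 0.868 * 100
= 86.8%

86.8%


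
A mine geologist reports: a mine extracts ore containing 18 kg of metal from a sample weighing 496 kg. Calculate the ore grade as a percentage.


Ore grade = (metal mass / ore mass) * 100
= (18 / 496) * 100
= 0.03629032258 * 100
= 3.629%

3.629%


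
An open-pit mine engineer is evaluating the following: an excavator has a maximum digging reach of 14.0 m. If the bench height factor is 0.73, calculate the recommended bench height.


Bench height = reach * factor
= 14.0 * 0.73
= 10.22 m

10.22 m


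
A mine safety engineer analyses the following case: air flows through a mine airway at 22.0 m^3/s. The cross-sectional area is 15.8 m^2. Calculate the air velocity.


Velocity = flow rate / cross-sectional area
= 22.0 / 15.8
= 1.3924 m/s

1.3924 m/s


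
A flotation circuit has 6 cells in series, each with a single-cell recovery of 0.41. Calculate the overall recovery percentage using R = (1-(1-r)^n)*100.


Complement of single-cell recovery:
1 - r = 1 - 0.41 = 0.59
Raise to power n:
(1 - r)^6 = 0.59^6 = 0.04218053364
Overall recovery:
R = (1 - 0.04218053364) * 100
= 95.7819%

95.7819%


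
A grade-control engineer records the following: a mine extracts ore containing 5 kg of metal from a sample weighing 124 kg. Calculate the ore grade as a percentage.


Ore grade = (metal mass / ore mass) * 100
= (5 / 124) * 100
= 0.04032258065 * 100
= 4.0323%

4.0323%


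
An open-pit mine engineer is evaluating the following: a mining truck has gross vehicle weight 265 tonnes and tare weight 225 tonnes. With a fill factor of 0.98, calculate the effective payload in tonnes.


39.2 tonnes

Maximum payload = gross - tare
= 265 - 225 = 40 tonnes
Effective payload = max payload * fill factor
= 40 * 0.98
= 39.2 tonnes


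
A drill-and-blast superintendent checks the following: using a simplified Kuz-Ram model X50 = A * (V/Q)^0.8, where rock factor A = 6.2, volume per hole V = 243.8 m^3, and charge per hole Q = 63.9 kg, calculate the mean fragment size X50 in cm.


Compute V/Q:
V/Q = 243.8 / 63.9 = 3.815336463
Raise to the power 0.8:
(V/Q)^0.8 = 3.815336463^0.8 = 2.918947437
Multiply by A:
X50 = 6.2 * 2.918947437
= 18.0975 cm

18.0975 cm


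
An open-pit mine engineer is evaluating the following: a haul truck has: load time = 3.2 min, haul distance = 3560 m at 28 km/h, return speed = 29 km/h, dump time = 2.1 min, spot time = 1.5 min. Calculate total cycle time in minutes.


Convert haul speed to m/min: 28 * 1000/60 = 466.6666667 m/min
Haul time = 3560 / 466.6666667 = 7.628571429 min
Convert return speed to m/min: 29 * 1000/60 = 483.3333333 m/min
Return time = 3560 / 483.3333333 = 7.365517241 min
Total cycle time:
= 3.2 + 7.628571429 + 2.1 + 7.365517241 + 1.5
= 21.7941 min

21.7941 min


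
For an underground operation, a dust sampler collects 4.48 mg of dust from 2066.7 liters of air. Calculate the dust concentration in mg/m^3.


2.1677 mg/m^3

Convert liters to m^3: 1 m^3 = 1000 L
Concentration = mass / volume * 1000
= 4.48 / 2066.7 * 1000
= 0.002167706972 * 1000
= 2.1677 mg/m^3


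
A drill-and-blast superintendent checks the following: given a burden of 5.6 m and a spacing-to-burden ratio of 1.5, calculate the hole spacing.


Spacing = burden * ratio
= 5.6 * 1.5
= 8.4 m

8.4 m


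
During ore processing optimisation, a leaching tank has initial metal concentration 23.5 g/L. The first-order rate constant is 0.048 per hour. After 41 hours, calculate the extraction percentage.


Compute the exponent:
-k * t = -0.048 * 41 = -1.968
Remaining concentration:
C = 23.5 * exp(-1.968)
= 23.5 * 0.139736049
= 3.283797152 g/L
Extracted = 23.5 - 3.283797152 = 20.21620285 g/L
Extraction % = 20.21620285 / 23.5 * 100
= 86.0264%

86.0264%


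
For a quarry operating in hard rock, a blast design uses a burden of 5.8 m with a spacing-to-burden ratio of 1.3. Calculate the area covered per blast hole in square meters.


First, find the spacing:
Spacing = burden * ratio = 5.8 * 1.3
= 7.54 m
Then, calculate the area:
Area = burden * spacing = 5.8 * 7.54
= 43.732 m^2

43.732 m^2


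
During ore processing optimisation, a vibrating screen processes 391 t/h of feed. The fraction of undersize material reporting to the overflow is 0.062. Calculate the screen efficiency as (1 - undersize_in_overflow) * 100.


93.8%

Screen efficiency = (1 - fraction of undersize in overflow) * 100
= (1 - 0.062) * 100
= 0.938 * 100
= 93.8%


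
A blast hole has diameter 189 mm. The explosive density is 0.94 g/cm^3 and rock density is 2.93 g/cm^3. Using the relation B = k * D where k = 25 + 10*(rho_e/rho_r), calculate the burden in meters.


5.3313 m

First, compute k:
rho_e / rho_r = 0.94 / 2.93 = 0.3208191126
k = 25 + 10 * 0.3208191126 = 28.20819113
Then, compute burden:
B = k * D / 1000 = 28.20819113 * 189 / 1000
= 5331.348123 / 1000
= 5.3313 m


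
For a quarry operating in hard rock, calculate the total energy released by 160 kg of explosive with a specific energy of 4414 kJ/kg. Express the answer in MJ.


706.24 MJ

Energy = mass * specific_energy / 1000
= 160 * 4414 / 1000
= 706240 / 1000
= 706.24 MJ


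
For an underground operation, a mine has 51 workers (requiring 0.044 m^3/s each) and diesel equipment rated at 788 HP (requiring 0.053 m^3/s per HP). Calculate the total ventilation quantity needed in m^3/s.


Airflow for workers:
Q_people = 51 * 0.044 = 2.244 m^3/s
Airflow for diesel equipment:
Q_diesel = 788 * 0.053 = 41.764 m^3/s
Total ventilation:
Q_total = 2.244 + 41.764
= 44.008 m^3/s

44.008 m^3/s


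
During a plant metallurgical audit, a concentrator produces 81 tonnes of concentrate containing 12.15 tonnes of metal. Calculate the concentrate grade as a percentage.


Grade = (metal in concentrate / concentrate mass) * 100
= (12.15 / 81) * 100
= 0.15 * 100
= 15.0%

15.0%


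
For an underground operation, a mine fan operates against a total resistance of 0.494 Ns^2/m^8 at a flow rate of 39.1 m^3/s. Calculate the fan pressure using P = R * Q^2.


Compute Q^2:
Q^2 = 39.1^2 = 1528.81
Compute pressure:
P = R * Q^2 = 0.494 * 1528.81
= 755.2321 Pa

755.2321 Pa


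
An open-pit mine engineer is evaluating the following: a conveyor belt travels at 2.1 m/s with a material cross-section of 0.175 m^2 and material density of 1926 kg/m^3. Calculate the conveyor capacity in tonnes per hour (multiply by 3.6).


Volumetric flow = speed * area
= 2.1 * 0.175 = 0.3675 m^3/s
Mass flow = volumetric * density
= 0.3675 * 1926 = 707.805 kg/s
Convert to t/h: multiply by 3.6
Capacity = 707.805 * 3.6
= 2548.098 t/h

2548.098 t/h


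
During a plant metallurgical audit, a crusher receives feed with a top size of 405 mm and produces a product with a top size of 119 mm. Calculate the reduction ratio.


Reduction ratio = feed size / product size
= 405 / 119
= 3.4034

3.4034


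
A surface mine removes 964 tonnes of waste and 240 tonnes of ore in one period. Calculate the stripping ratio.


4.0167

Stripping ratio = waste tonnage / ore tonnage
= 964 / 240
= 4.0167


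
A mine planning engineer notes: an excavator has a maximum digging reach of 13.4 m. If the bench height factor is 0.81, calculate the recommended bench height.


Bench height = reach * factor
= 13.4 * 0.81
= 10.854 m

10.854 m


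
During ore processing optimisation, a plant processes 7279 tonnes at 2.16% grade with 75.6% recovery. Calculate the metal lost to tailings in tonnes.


38.3632 tonnes

Total metal in feed:
= 7279 * 2.16 / 100 = 157.2264 tonnes
Metal recovered:
= 157.2264 * 75.6 / 100 = 118.8631584 tonnes
Metal lost to tailings:
= 157.2264 - 118.8631584
= 38.3632 tonnes


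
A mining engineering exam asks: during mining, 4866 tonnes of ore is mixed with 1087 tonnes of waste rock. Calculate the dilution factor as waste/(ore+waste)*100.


Total material = ore + waste
= 4866 + 1087 = 5953 tonnes
Dilution = waste / total * 100
= 1087 / 5953 * 100
= 0.1825970099 * 100
= 18.2597%

18.2597%


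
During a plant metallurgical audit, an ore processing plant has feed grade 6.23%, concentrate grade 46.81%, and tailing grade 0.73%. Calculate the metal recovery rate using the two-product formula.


89.6811%

Using the two-product formula:
R = 100 * c * (f - t) / (f * (c - t))
Numerator = 100 * 46.81 * (6.23 - 0.73)
= 100 * 46.81 * 5.5
= 25745.5
Denominator = 6.23 * (46.81 - 0.73)
= 6.23 * 46.08
= 287.0784
R = 25745.5 / 287.0784
= 89.6811%


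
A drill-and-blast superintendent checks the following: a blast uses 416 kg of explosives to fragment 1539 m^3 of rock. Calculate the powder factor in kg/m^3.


0.2703 kg/m^3

Powder factor = explosive mass / rock volume
= 416 / 1539
= 0.2703 kg/m^3


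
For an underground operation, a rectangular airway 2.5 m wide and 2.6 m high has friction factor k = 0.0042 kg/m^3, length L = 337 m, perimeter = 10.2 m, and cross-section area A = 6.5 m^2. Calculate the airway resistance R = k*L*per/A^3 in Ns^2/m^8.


0.0526 Ns^2/m^8

Compute the numerator:
k * L * per = 0.0042 * 337 * 10.2
= 14.43708
Compute the denominator:
A^3 = 6.5^3 = 274.625
Resistance:
R = 14.43708 / 274.625
= 0.0526 Ns^2/m^8


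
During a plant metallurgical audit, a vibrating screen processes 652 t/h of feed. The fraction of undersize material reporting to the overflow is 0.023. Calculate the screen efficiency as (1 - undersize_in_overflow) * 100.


97.7%

Screen efficiency = (1 - fraction of undersize in overflow) * 100
= (1 - 0.023) * 100
= 0.977 * 100
= 97.7%


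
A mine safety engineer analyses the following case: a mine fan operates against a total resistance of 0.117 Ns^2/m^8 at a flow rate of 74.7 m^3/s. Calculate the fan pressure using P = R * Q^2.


652.8705 Pa

Compute Q^2:
Q^2 = 74.7^2 = 5580.09
Compute pressure:
P = R * Q^2 = 0.117 * 5580.09
= 652.8705 Pa


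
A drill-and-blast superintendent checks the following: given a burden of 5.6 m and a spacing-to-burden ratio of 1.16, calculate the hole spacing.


Spacing = burden * ratio
= 5.6 * 1.16
= 6.496 m

6.496 m


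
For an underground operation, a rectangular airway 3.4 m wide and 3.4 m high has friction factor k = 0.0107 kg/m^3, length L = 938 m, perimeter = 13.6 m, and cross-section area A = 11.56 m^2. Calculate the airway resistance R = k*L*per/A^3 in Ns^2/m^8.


0.0884 Ns^2/m^8

Compute the numerator:
k * L * per = 0.0107 * 938 * 13.6
= 136.49776
Compute the denominator:
A^3 = 11.56^3 = 1544.804416
Resistance:
R = 136.49776 / 1544.804416
= 0.0884 Ns^2/m^8


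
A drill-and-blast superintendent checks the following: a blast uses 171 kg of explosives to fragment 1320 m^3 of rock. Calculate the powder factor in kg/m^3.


0.1295 kg/m^3

Powder factor = explosive mass / rock volume
= 171 / 1320
= 0.1295 kg/m^3


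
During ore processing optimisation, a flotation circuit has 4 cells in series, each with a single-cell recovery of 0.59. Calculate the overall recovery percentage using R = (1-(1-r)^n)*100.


97.1742%

Complement of single-cell recovery:
1 - r = 1 - 0.59 = 0.41
Raise to power n:
(1 - r)^4 = 0.41^4 = 0.02825761
Overall recovery:
R = (1 - 0.02825761) * 100
= 97.1742%


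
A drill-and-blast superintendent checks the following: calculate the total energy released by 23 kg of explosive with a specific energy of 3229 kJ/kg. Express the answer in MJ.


Energy = mass * specific_energy / 1000
= 23 * 3229 / 1000
= 74267 / 1000
= 74.267 MJ

74.267 MJ


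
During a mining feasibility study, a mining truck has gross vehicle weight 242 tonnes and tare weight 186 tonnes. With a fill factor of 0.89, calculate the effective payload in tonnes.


Maximum payload = gross - tare
= 242 - 186 = 56 tonnes
Effective payload = max payload * fill factor
= 56 * 0.89
= 49.84 tonnes

49.84 tonnes


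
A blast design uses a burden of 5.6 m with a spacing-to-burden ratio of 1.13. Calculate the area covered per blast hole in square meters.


35.4368 m^2

First, find the spacing:
Spacing = burden * ratio = 5.6 * 1.13
= 6.328 m
Then, calculate the area:
Area = burden * spacing = 5.6 * 6.328
= 35.4368 m^2


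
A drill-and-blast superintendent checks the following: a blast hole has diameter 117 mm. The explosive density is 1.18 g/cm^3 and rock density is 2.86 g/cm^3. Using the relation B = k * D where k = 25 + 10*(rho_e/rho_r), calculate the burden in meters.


First, compute k:
rho_e / rho_r = 1.18 / 2.86 = 0.4125874126
k = 25 + 10 * 0.4125874126 = 29.12587413
Then, compute burden:
B = k * D / 1000 = 29.12587413 * 117 / 1000
= 3407.727273 / 1000
= 3.4077 m

3.4077 m


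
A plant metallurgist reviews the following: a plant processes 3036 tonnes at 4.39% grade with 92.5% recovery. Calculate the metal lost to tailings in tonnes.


Total metal in feed:
= 3036 * 4.39 / 100 = 133.2804 tonnes
Metal recovered:
= 133.2804 * 92.5 / 100 = 123.28437 tonnes
Metal lost to tailings:
= 133.2804 - 123.28437
= 9.996 tonnes

9.996 tonnes


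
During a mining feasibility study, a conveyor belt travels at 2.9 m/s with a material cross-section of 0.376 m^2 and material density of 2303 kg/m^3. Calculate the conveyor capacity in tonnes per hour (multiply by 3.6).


9040.2883 t/h

Volumetric flow = speed * area
= 2.9 * 0.376 = 1.0904 m^3/s
Mass flow = volumetric * density
= 1.0904 * 2303 = 2511.1912 kg/s
Convert to t/h: multiply by 3.6
Capacity = 2511.1912 * 3.6
= 9040.2883 t/h


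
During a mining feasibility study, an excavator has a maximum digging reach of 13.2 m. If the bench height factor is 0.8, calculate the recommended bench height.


Bench height = reach * factor
= 13.2 * 0.8
= 10.56 m

10.56 m


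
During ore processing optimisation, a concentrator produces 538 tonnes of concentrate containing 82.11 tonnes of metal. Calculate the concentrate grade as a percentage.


Grade = (metal in concentrate / concentrate mass) * 100
= (82.11 / 538) * 100
= 0.1526208178 * 100
= 15.2621%

15.2621%
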